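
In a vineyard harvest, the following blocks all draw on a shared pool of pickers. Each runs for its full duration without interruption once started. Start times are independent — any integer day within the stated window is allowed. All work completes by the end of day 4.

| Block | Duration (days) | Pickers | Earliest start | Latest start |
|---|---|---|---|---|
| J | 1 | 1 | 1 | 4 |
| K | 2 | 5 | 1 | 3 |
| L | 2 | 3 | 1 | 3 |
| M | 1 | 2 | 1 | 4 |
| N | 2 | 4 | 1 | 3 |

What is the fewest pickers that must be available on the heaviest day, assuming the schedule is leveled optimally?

7

Early-start (J@1, K@1, L@1, M@1, N@1) gives peak 15: d1:15  d2:12  d3:0  d4:0.
Shift L→3, M→2, N→3.
Schedule J@1, K@1, L@3, M@2, N@3: d1:6  d2:7  d3:7  d4:7 — peak 7.
Total picker-days = 27 over 4 days ⇒ peak ≥ ⌈27/4⌉ = 7, so 7 is optimal.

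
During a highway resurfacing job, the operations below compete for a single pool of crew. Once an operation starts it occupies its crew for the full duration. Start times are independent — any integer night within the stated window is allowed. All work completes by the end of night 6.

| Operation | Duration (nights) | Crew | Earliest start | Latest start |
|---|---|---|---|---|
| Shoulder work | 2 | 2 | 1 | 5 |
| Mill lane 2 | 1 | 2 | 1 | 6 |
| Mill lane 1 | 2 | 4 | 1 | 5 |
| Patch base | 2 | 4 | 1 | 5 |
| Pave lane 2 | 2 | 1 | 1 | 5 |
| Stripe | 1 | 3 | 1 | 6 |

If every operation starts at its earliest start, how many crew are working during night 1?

At early start, night 1 has: Shoulder work, Mill lane 2, Mill lane 1, Patch base, Pave lane 2, Stripe.
Demand: 2 + 2 + 4 + 4 + 1 + 3 = 16.

16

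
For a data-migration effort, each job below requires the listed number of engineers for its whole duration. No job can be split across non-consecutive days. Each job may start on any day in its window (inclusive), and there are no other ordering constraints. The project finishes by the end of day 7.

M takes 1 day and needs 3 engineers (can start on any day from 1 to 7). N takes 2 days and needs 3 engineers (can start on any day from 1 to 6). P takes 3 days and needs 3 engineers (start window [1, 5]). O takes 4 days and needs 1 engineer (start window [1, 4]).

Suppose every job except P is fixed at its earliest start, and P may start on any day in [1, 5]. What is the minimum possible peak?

7

P@1: d1:10  d2:7  d3:4  d4:1  d5:0  d6:0  d7:0 → peak 10
P@2: d1:7  d2:7  d3:4  d4:4  d5:0  d6:0  d7:0 → peak 7
P@3: d1:7  d2:4  d3:4  d4:4  d5:3  d6:0  d7:0 → peak 7
P@4: d1:7  d2:4  d3:1  d4:4  d5:3  d6:3  d7:0 → peak 7
P@5: d1:7  d2:4  d3:1  d4:1  d5:3  d6:3  d7:3 → peak 7
Best is P@2, peak 7.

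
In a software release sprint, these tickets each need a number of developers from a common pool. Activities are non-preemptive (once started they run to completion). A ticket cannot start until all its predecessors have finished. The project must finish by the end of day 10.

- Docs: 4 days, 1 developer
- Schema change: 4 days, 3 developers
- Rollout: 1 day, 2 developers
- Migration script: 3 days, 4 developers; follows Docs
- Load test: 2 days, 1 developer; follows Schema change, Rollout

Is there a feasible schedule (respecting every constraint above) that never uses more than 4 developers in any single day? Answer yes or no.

yes

Schedule Docs@1, Schema change@1, Rollout@5, Migration script@6, Load test@9: d1:4  d2:4  d3:4  d4:4  d5:2  d6:4  d7:4  d8:4  d9:1  d10:1 — peak 4 ≤ 4.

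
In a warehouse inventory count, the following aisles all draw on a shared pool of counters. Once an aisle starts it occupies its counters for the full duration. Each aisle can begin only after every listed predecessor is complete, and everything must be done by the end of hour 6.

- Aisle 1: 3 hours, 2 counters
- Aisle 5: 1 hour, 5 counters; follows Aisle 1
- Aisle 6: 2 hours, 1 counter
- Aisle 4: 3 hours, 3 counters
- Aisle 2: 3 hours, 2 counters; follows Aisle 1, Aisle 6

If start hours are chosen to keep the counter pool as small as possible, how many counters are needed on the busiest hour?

Schedule Aisle 1@1, Aisle 5@4, Aisle 6@1, Aisle 4@1, Aisle 2@4: h1:6  h2:6  h3:5  h4:7  h5:2  h6:2 — peak 7.
No arrangement of the 24 feasible schedules does better.

7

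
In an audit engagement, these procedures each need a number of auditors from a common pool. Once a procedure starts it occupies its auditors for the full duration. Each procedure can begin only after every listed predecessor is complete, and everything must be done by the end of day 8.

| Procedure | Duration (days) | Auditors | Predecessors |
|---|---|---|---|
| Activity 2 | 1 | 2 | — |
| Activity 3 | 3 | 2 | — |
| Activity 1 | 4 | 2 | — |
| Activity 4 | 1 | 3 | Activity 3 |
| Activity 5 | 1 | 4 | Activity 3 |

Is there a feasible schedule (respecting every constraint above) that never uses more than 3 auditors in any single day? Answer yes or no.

no

The minimum achievable peak is 4; 3 < 4, so no feasible schedule stays within the cap.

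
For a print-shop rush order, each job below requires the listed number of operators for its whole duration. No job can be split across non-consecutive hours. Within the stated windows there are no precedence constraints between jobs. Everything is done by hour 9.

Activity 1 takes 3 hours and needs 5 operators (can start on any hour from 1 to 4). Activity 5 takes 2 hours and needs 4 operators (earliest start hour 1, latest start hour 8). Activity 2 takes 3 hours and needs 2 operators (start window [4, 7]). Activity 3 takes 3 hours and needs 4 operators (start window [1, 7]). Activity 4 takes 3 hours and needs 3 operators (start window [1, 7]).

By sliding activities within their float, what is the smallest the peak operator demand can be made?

Early-start (Activity 1@1, Activity 5@1, Activity 2@4, Activity 3@1, Activity 4@1) gives peak 16: h1:16  h2:16  h3:12  h4:2  h5:2  h6:2  h7:0  h8:0  h9:0.
Shift Activity 5→4, Activity 3→6, Activity 4→7.
Schedule Activity 1@1, Activity 5@4, Activity 2@4, Activity 3@6, Activity 4@7: h1:5  h2:5  h3:5  h4:6  h5:6  h6:6  h7:7  h8:7  h9:3 — peak 7.

7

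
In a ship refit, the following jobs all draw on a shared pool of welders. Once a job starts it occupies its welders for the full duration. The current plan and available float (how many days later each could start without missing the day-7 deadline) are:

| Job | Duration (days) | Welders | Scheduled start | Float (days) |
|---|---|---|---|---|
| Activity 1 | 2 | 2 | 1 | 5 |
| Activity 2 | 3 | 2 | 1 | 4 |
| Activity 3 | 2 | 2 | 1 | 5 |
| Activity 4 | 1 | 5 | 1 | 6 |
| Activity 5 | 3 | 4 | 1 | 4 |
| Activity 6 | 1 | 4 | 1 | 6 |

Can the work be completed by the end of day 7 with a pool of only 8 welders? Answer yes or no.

Schedule Activity 1@1, Activity 2@1, Activity 3@1, Activity 4@4, Activity 5@5, Activity 6@3: d1:6  d2:6  d3:6  d4:5  d5:4  d6:4  d7:4 — peak 6 ≤ 8.

yes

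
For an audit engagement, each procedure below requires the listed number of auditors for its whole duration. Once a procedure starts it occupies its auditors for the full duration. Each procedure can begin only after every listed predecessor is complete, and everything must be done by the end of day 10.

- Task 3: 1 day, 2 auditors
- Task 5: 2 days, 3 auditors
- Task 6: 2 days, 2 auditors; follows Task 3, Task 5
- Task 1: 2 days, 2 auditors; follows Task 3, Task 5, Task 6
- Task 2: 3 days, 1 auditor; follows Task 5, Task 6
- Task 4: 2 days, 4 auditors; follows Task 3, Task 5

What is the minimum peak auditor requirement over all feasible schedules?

4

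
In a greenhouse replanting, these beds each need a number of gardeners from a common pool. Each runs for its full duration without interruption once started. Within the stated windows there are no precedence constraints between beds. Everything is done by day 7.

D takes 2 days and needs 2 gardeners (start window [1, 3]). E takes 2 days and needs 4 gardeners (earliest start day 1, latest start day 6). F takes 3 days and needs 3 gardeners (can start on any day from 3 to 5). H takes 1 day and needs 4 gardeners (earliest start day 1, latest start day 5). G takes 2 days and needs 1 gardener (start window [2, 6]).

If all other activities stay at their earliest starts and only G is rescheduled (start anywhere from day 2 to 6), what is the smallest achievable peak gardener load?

10

G@2: d1:10  d2:7  d3:4  d4:3  d5:3  d6:0  d7:0 → peak 10
G@3: d1:10  d2:6  d3:4  d4:4  d5:3  d6:0  d7:0 → peak 10
G@4: d1:10  d2:6  d3:3  d4:4  d5:4  d6:0  d7:0 → peak 10
G@5: d1:10  d2:6  d3:3  d4:3  d5:4  d6:1  d7:0 → peak 10
G@6: d1:10  d2:6  d3:3  d4:3  d5:3  d6:1  d7:1 → peak 10
Best is G@2, peak 10.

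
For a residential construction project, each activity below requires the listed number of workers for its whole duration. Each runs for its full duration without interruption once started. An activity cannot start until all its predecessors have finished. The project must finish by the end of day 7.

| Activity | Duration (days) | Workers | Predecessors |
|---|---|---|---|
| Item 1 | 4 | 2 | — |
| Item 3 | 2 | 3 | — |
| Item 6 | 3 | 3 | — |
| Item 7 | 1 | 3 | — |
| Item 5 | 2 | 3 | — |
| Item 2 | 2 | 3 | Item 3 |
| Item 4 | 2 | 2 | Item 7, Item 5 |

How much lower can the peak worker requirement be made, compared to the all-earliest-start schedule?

7

Early-start peak: d1:14  d2:11  d3:10  d4:7  d5:0  d6:0  d7:0 ⇒ 14.
Leveled (Item 1@2, Item 3@3, Item 6@5, Item 7@1, Item 5@1, Item 2@6, Item 4@3): d1:6  d2:5  d3:7  d4:7  d5:5  d6:6  d7:6 ⇒ 7.
Reduction 14 − 7 = 7.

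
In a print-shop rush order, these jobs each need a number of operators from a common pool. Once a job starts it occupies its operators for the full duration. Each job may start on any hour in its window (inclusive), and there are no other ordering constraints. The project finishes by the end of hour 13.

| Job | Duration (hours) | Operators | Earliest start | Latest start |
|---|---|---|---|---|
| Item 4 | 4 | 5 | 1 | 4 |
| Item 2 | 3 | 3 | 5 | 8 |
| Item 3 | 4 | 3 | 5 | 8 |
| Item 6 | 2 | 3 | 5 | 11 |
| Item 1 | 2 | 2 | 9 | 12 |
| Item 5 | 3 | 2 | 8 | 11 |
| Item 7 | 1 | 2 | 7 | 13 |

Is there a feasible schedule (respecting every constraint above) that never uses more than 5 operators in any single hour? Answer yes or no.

no

The minimum achievable peak is 6; 5 < 6, so no feasible schedule stays within the cap.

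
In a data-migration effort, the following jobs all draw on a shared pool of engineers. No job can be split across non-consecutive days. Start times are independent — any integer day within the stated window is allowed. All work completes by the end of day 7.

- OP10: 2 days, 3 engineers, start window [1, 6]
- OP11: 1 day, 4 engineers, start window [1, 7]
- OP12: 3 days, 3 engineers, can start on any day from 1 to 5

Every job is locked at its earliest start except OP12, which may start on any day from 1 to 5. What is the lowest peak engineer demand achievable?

OP12@1: d1:10  d2:6  d3:3  d4:0  d5:0  d6:0  d7:0 → peak 10
OP12@2: d1:7  d2:6  d3:3  d4:3  d5:0  d6:0  d7:0 → peak 7
OP12@3: d1:7  d2:3  d3:3  d4:3  d5:3  d6:0  d7:0 → peak 7
OP12@4: d1:7  d2:3  d3:0  d4:3  d5:3  d6:3  d7:0 → peak 7
OP12@5: d1:7  d2:3  d3:0  d4:0  d5:3  d6:3  d7:3 → peak 7
Best is OP12@2, peak 7.

7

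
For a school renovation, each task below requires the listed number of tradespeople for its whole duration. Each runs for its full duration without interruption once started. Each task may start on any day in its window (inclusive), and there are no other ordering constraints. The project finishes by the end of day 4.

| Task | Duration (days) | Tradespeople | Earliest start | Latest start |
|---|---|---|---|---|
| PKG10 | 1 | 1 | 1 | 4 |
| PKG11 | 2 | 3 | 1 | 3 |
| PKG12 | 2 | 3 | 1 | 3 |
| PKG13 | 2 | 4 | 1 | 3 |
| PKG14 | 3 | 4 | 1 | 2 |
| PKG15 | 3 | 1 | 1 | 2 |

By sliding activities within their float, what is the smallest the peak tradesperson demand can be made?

11

Early-start (PKG10@1, PKG11@1, PKG12@1, PKG13@1, PKG14@1, PKG15@1) gives peak 16: d1:16  d2:15  d3:5  d4:0.
Shift PKG13→3, PKG15→2.
Schedule PKG10@1, PKG11@1, PKG12@1, PKG13@3, PKG14@1, PKG15@2: d1:11  d2:11  d3:9  d4:5 — peak 11.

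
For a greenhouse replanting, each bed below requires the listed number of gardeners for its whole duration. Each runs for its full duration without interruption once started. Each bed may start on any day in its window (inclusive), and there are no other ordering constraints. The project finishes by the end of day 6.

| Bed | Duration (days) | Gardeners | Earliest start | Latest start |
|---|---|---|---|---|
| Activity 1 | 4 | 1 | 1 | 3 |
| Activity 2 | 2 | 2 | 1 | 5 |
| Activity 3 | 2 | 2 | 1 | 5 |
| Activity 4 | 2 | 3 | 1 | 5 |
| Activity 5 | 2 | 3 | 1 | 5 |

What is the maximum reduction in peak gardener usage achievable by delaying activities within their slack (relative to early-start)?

Early-start peak: d1:11  d2:11  d3:1  d4:1  d5:0  d6:0 ⇒ 11.
Leveled (Activity 1@1, Activity 2@5, Activity 3@5, Activity 4@1, Activity 5@3): d1:4  d2:4  d3:4  d4:4  d5:4  d6:4 ⇒ 4.
Reduction 11 − 4 = 7.

7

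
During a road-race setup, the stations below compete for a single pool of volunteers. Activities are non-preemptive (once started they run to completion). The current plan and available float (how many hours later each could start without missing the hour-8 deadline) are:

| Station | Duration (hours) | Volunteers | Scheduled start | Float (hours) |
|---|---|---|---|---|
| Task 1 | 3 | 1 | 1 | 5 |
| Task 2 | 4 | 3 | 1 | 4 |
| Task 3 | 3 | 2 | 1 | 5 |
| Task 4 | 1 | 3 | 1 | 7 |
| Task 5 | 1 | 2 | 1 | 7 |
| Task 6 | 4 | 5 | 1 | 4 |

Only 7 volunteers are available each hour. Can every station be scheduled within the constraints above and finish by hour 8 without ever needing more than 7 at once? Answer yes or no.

yes

Schedule Task 1@1, Task 2@1, Task 3@1, Task 4@4, Task 5@5, Task 6@5: h1:6  h2:6  h3:6  h4:6  h5:7  h6:5  h7:5  h8:5 — peak 7 ≤ 7.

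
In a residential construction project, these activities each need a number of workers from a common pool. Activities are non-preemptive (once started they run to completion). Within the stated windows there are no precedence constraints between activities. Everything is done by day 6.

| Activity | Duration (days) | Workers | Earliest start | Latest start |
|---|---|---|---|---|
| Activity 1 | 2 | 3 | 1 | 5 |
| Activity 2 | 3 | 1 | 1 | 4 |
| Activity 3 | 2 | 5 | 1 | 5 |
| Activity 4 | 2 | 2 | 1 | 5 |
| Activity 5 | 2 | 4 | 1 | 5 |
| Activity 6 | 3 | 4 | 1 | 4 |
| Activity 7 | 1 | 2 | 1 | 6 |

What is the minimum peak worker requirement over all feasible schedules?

8

Early-start (Activity 1@1, Activity 2@1, Activity 3@1, Activity 4@1, Activity 5@1, Activity 6@1, Activity 7@1) gives peak 21: d1:21  d2:19  d3:5  d4:0  d5:0  d6:0.
Shift Activity 2→4, Activity 3→5, Activity 4→4, Activity 5→3, Activity 7→6.
Schedule Activity 1@1, Activity 2@4, Activity 3@5, Activity 4@4, Activity 5@3, Activity 6@1, Activity 7@6: d1:7  d2:7  d3:8  d4:7  d5:8  d6:8 — peak 8.
Total worker-days = 45 over 6 days ⇒ peak ≥ ⌈45/6⌉ = 8, so 8 is optimal.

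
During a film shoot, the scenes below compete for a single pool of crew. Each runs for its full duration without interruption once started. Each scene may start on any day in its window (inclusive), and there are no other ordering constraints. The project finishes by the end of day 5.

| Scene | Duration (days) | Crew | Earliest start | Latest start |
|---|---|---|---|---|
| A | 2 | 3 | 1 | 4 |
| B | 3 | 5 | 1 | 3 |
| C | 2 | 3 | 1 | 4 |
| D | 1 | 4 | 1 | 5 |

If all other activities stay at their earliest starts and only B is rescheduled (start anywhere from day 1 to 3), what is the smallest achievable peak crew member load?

10

B@1: d1:15  d2:11  d3:5  d4:0  d5:0 → peak 15
B@2: d1:10  d2:11  d3:5  d4:5  d5:0 → peak 11
B@3: d1:10  d2:6  d3:5  d4:5  d5:5 → peak 10
Best is B@3, peak 10.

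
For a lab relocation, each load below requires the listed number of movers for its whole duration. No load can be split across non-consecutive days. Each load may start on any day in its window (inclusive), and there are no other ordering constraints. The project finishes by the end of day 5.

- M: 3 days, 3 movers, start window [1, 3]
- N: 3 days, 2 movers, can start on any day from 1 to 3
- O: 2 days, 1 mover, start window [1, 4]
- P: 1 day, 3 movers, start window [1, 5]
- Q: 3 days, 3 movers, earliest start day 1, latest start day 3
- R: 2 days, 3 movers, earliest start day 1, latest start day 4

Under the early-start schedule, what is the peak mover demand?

15

Early-start schedule: M@1, N@1, O@1, P@1, Q@1, R@1.
Load per day: day 1: 15, day 2: 12, day 3: 8, day 4: 0, day 5: 0.
Peak is 15.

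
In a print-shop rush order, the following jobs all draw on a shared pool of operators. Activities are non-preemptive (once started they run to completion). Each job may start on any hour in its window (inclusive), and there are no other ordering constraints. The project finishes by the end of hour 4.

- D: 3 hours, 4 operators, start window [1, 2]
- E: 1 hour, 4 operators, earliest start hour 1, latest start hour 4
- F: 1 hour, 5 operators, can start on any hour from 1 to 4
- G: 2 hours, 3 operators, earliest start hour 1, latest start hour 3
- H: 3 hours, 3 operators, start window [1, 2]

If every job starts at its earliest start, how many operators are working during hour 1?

19

At early start, hour 1 has: D, E, F, G, H.
Demand: 4 + 4 + 5 + 3 + 3 = 19.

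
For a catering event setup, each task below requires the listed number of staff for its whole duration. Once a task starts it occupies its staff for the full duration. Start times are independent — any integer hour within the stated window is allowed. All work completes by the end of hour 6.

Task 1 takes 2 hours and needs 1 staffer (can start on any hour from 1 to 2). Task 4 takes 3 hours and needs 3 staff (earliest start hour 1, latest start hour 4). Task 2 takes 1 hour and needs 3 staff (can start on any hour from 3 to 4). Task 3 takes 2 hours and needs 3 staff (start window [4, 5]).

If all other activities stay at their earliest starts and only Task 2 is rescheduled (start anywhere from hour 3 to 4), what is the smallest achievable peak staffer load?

6

Task 2@3: h1:4  h2:4  h3:6  h4:3  h5:3  h6:0 → peak 6
Task 2@4: h1:4  h2:4  h3:3  h4:6  h5:3  h6:0 → peak 6
Best is Task 2@3, peak 6.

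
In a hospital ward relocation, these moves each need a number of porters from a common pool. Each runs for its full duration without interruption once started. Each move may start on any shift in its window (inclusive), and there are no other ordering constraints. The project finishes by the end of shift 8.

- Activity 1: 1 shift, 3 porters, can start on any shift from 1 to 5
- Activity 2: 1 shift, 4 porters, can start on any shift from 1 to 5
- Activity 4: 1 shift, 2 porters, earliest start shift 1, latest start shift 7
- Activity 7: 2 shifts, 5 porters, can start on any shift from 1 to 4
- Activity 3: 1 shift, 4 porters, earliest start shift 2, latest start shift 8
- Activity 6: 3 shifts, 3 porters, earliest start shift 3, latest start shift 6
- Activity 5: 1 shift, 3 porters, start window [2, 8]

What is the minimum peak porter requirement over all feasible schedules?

Early-start (Activity 1@1, Activity 2@1, Activity 4@1, Activity 7@1, Activity 3@2, Activity 6@3, Activity 5@2) gives peak 14: s1:14  s2:12  s3:3  s4:3  s5:3  s6:0  s7:0  s8:0.
Shift Activity 2→2, Activity 7→3, Activity 3→5, Activity 6→6, Activity 5→6.
Schedule Activity 1@1, Activity 2@2, Activity 4@1, Activity 7@3, Activity 3@5, Activity 6@6, Activity 5@6: s1:5  s2:4  s3:5  s4:5  s5:4  s6:6  s7:3  s8:3 — peak 6.

6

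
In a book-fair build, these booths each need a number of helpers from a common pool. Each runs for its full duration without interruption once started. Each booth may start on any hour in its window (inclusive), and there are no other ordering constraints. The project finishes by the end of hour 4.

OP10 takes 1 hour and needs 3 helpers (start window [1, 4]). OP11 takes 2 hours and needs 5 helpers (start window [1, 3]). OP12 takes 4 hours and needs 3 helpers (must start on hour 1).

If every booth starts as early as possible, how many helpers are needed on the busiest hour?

11

Early-start schedule: OP10@1, OP11@1, OP12@1.
Load per hour: hour 1: 11, hour 2: 8, hour 3: 3, hour 4: 3.
Peak is 11.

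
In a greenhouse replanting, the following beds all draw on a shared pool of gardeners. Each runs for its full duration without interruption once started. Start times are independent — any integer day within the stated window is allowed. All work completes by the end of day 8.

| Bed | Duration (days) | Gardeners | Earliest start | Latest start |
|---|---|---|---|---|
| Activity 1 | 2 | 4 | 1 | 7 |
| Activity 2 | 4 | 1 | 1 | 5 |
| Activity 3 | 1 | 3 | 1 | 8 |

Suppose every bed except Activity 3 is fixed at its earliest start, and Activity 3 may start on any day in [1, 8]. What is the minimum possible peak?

Activity 3@1: d1:8  d2:5  d3:1  d4:1  d5:0  d6:0  d7:0  d8:0 → peak 8
Activity 3@2: d1:5  d2:8  d3:1  d4:1  d5:0  d6:0  d7:0  d8:0 → peak 8
Activity 3@3: d1:5  d2:5  d3:4  d4:1  d5:0  d6:0  d7:0  d8:0 → peak 5
Activity 3@4: d1:5  d2:5  d3:1  d4:4  d5:0  d6:0  d7:0  d8:0 → peak 5
Activity 3@5: d1:5  d2:5  d3:1  d4:1  d5:3  d6:0  d7:0  d8:0 → peak 5
Activity 3@6: d1:5  d2:5  d3:1  d4:1  d5:0  d6:3  d7:0  d8:0 → peak 5
Activity 3@7: d1:5  d2:5  d3:1  d4:1  d5:0  d6:0  d7:3  d8:0 → peak 5
Activity 3@8: d1:5  d2:5  d3:1  d4:1  d5:0  d6:0  d7:0  d8:3 → peak 5
Best is Activity 3@3, peak 5.

5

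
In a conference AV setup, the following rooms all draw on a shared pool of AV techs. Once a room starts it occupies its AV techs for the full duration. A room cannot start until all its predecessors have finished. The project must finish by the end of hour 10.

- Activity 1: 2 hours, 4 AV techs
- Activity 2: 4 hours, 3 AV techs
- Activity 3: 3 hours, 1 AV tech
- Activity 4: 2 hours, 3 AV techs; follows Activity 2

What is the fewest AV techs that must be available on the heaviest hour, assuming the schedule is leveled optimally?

4

Early-start (Activity 1@1, Activity 2@1, Activity 3@1, Activity 4@5) gives peak 8: h1:8  h2:8  h3:4  h4:3  h5:3  h6:3  h7:0  h8:0  h9:0  h10:0.
Shift Activity 2→3, Activity 3→3, Activity 4→7.
Schedule Activity 1@1, Activity 2@3, Activity 3@3, Activity 4@7: h1:4  h2:4  h3:4  h4:4  h5:4  h6:3  h7:3  h8:3  h9:0  h10:0 — peak 4.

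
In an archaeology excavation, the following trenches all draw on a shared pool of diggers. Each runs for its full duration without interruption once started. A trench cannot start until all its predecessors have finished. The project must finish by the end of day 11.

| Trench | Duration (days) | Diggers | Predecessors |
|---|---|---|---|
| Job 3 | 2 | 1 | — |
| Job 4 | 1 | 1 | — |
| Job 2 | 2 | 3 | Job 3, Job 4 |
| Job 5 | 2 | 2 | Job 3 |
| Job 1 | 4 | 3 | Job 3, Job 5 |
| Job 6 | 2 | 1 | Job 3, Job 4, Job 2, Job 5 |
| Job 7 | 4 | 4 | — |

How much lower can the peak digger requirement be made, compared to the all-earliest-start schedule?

Early-start peak: d1:6  d2:5  d3:9  d4:9  d5:4  d6:4  d7:3  d8:3  d9:0  d10:0  d11:0 ⇒ 9.
Leveled (Job 3@1, Job 4@1, Job 2@6, Job 5@6, Job 1@8, Job 6@8, Job 7@2): d1:2  d2:5  d3:4  d4:4  d5:4  d6:5  d7:5  d8:4  d9:4  d10:3  d11:3 ⇒ 5.
Reduction 9 − 5 = 4.

4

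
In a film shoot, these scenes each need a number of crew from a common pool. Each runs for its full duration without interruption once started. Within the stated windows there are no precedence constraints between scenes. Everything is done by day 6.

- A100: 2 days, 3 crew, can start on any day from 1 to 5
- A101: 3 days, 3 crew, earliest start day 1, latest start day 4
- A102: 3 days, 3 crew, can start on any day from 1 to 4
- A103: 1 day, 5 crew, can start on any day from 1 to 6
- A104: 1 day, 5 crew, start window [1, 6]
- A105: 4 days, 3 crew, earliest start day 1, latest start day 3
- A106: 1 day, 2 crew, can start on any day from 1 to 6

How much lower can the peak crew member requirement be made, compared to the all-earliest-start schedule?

Early-start peak: d1:24  d2:12  d3:9  d4:3  d5:0  d6:0 ⇒ 24.
Leveled (A100@1, A101@1, A102@1, A103@4, A104@5, A105@3, A106@6): d1:9  d2:9  d3:9  d4:8  d5:8  d6:5 ⇒ 9.
Reduction 24 − 9 = 15.

15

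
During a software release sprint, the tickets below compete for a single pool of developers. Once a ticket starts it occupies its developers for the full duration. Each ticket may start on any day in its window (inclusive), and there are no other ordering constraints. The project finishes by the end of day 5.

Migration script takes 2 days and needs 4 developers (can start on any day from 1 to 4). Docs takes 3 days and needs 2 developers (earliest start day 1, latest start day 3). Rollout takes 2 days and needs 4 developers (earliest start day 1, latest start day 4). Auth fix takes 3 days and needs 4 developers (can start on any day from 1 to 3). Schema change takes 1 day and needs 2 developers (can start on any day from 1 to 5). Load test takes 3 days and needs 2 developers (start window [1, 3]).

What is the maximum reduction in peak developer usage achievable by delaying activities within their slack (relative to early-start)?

Early-start peak: d1:18  d2:16  d3:8  d4:0  d5:0 ⇒ 18.
Leveled (Migration script@1, Docs@1, Rollout@1, Auth fix@3, Schema change@3, Load test@3): d1:10  d2:10  d3:10  d4:6  d5:6 ⇒ 10.
Reduction 18 − 10 = 8.

8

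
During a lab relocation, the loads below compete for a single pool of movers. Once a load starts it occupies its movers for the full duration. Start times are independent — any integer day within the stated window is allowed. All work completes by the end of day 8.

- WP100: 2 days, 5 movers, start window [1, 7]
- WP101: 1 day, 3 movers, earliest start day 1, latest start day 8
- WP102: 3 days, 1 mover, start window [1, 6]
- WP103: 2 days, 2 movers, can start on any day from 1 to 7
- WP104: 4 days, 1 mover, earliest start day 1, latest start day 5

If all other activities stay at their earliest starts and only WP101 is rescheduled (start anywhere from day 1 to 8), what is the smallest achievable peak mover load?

WP101@1: d1:12  d2:9  d3:2  d4:1  d5:0  d6:0  d7:0  d8:0 → peak 12
WP101@2: d1:9  d2:12  d3:2  d4:1  d5:0  d6:0  d7:0  d8:0 → peak 12
WP101@3: d1:9  d2:9  d3:5  d4:1  d5:0  d6:0  d7:0  d8:0 → peak 9
WP101@4: d1:9  d2:9  d3:2  d4:4  d5:0  d6:0  d7:0  d8:0 → peak 9
WP101@5: d1:9  d2:9  d3:2  d4:1  d5:3  d6:0  d7:0  d8:0 → peak 9
WP101@6: d1:9  d2:9  d3:2  d4:1  d5:0  d6:3  d7:0  d8:0 → peak 9
WP101@7: d1:9  d2:9  d3:2  d4:1  d5:0  d6:0  d7:3  d8:0 → peak 9
WP101@8: d1:9  d2:9  d3:2  d4:1  d5:0  d6:0  d7:0  d8:3 → peak 9
Best is WP101@3, peak 9.

9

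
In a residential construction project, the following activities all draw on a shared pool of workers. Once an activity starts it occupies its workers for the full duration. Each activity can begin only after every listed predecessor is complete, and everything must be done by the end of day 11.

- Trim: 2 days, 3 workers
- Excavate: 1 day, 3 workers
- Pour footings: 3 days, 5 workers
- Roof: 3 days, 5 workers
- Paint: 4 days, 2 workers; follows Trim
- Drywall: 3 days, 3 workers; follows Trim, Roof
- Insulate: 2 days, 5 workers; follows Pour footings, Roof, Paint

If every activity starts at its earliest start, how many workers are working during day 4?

At early start, day 4 has: Paint, Drywall.
Demand: 2 + 3 = 5.

5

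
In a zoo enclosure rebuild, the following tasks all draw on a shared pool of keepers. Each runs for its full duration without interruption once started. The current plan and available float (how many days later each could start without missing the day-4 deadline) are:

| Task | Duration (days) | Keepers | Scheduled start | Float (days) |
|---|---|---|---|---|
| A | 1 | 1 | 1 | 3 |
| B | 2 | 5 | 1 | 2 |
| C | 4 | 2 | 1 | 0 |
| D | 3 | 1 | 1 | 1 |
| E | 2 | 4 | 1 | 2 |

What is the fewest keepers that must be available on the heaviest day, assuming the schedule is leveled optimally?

8

Early-start (A@1, B@1, C@1, D@1, E@1) gives peak 13: d1:13  d2:12  d3:3  d4:2.
Shift D→2, E→3.
Schedule A@1, B@1, C@1, D@2, E@3: d1:8  d2:8  d3:7  d4:7 — peak 8.
Total keeper-days = 30 over 4 days ⇒ peak ≥ ⌈30/4⌉ = 8, so 8 is optimal.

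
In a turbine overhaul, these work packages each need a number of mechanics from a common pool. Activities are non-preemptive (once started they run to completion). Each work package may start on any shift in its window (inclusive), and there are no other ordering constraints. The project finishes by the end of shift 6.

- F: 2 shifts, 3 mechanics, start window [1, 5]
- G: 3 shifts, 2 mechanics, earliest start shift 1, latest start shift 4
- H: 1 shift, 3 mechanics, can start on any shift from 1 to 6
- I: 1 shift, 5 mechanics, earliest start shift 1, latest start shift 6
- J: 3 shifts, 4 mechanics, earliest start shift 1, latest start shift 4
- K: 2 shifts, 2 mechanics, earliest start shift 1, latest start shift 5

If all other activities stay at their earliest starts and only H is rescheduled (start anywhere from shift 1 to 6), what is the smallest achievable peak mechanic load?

16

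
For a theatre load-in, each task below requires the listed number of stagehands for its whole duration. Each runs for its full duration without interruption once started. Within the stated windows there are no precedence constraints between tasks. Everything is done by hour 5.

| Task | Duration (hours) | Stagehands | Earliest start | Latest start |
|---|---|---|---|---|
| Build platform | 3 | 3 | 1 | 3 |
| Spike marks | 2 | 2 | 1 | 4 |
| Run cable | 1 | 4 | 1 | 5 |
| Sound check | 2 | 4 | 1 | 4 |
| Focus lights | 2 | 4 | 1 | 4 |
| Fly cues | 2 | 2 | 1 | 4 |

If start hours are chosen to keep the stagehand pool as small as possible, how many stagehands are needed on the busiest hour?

Early-start (Build platform@1, Spike marks@1, Run cable@1, Sound check@1, Focus lights@1, Fly cues@1) gives peak 19: h1:19  h2:15  h3:3  h4:0  h5:0.
Shift Run cable→3, Sound check→4, Focus lights→4.
Schedule Build platform@1, Spike marks@1, Run cable@3, Sound check@4, Focus lights@4, Fly cues@1: h1:7  h2:7  h3:7  h4:8  h5:8 — peak 8.
Total stagehand-hours = 37 over 5 hours ⇒ peak ≥ ⌈37/5⌉ = 8, so 8 is optimal.

8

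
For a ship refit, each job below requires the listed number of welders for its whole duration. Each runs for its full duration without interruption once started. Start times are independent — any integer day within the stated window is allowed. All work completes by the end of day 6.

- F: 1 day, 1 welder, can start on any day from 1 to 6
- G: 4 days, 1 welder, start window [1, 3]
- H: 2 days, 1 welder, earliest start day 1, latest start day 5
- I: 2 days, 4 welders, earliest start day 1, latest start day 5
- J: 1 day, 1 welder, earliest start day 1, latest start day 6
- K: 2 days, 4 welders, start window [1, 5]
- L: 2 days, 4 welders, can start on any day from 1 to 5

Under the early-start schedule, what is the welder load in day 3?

1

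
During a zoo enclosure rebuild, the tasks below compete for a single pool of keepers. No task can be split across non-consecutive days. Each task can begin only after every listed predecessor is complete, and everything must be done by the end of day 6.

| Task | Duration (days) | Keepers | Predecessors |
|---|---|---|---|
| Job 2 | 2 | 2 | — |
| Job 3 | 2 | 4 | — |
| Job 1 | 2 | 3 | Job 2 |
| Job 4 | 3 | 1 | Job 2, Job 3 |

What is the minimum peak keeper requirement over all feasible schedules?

Schedule Job 2@1, Job 3@1, Job 1@3, Job 4@3: d1:6  d2:6  d3:4  d4:4  d5:1  d6:0 — peak 6.
No arrangement of the 13 feasible schedules does better.

6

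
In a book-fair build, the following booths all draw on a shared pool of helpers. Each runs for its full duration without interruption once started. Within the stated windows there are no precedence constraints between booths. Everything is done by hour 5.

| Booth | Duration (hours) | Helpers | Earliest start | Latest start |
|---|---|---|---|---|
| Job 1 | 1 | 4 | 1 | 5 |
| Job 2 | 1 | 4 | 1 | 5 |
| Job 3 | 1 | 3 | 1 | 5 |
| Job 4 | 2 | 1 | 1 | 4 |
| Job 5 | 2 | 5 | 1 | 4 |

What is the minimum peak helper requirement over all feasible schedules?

Early-start (Job 1@1, Job 2@1, Job 3@1, Job 4@1, Job 5@1) gives peak 17: h1:17  h2:6  h3:0  h4:0  h5:0.
Shift Job 2→2, Job 3→3, Job 5→4.
Schedule Job 1@1, Job 2@2, Job 3@3, Job 4@1, Job 5@4: h1:5  h2:5  h3:3  h4:5  h5:5 — peak 5.
Total helper-hours = 23 over 5 hours ⇒ peak ≥ ⌈23/5⌉ = 5, so 5 is optimal.

5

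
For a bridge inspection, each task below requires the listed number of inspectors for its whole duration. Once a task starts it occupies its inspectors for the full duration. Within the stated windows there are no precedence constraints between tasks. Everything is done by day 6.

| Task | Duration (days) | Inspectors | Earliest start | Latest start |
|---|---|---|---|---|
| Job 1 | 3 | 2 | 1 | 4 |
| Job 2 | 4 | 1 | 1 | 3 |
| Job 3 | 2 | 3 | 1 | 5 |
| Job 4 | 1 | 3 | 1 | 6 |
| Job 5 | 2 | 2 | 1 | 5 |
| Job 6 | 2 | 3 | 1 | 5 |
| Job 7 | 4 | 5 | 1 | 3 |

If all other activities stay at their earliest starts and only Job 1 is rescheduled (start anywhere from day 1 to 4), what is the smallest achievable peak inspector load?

17

Job 1@1: d1:19  d2:16  d3:8  d4:6  d5:0  d6:0 → peak 19
Job 1@2: d1:17  d2:16  d3:8  d4:8  d5:0  d6:0 → peak 17
Job 1@3: d1:17  d2:14  d3:8  d4:8  d5:2  d6:0 → peak 17
Job 1@4: d1:17  d2:14  d3:6  d4:8  d5:2  d6:2 → peak 17
Best is Job 1@2, peak 17.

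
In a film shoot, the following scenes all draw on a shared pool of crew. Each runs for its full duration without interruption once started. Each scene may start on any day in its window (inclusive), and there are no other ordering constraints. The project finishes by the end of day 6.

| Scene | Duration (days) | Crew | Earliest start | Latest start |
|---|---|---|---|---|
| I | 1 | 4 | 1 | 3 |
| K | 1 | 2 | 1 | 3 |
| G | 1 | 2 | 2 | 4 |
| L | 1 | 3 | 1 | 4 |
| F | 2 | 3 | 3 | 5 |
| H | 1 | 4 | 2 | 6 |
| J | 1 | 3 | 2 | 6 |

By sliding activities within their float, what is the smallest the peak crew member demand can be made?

5

Early-start (I@1, K@1, G@2, L@1, F@3, H@2, J@2) gives peak 9: d1:9  d2:9  d3:3  d4:3  d5:0  d6:0.
Shift K→2, G→3, L→2, H→5, J→6.
Schedule I@1, K@2, G@3, L@2, F@3, H@5, J@6: d1:4  d2:5  d3:5  d4:3  d5:4  d6:3 — peak 5.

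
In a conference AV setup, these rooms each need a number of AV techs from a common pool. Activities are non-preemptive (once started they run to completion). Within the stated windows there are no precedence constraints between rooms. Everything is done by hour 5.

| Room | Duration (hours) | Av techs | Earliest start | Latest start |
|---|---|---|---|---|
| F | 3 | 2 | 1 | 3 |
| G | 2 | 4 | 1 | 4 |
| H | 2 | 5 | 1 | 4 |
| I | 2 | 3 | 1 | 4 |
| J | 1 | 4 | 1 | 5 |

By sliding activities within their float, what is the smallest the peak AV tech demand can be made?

Early-start (F@1, G@1, H@1, I@1, J@1) gives peak 18: h1:18  h2:14  h3:2  h4:0  h5:0.
Shift G→3, I→4, J→5.
Schedule F@1, G@3, H@1, I@4, J@5: h1:7  h2:7  h3:6  h4:7  h5:7 — peak 7.
Total AV tech-hours = 34 over 5 hours ⇒ peak ≥ ⌈34/5⌉ = 7, so 7 is optimal.

7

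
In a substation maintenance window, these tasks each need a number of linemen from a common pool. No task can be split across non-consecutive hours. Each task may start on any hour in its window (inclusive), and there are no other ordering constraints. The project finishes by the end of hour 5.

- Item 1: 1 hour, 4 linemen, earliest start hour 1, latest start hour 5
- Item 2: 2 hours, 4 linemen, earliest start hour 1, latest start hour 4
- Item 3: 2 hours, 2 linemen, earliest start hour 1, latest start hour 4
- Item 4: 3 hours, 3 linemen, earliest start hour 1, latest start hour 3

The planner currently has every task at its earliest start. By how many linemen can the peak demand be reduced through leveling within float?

6

Early-start peak: h1:13  h2:9  h3:3  h4:0  h5:0 ⇒ 13.
Leveled (Item 1@1, Item 2@2, Item 3@1, Item 4@3): h1:6  h2:6  h3:7  h4:3  h5:3 ⇒ 7.
Reduction 13 − 7 = 6.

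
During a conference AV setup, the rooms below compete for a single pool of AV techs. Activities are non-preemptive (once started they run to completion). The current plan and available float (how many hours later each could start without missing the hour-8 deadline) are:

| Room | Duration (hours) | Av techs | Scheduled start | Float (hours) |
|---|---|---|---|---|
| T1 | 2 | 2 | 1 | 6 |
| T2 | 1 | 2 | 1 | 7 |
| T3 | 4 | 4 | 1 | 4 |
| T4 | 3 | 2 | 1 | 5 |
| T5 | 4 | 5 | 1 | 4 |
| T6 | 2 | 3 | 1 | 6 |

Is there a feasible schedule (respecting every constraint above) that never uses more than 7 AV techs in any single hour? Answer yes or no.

yes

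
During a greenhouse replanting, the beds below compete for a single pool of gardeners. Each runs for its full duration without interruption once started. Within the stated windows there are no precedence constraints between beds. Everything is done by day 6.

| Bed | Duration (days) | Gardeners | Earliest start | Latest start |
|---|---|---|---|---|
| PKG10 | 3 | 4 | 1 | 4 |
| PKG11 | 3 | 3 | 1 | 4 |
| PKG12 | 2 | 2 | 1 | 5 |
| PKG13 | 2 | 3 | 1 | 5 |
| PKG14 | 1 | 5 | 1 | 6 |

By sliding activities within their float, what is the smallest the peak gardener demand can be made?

7

Early-start (PKG10@1, PKG11@1, PKG12@1, PKG13@1, PKG14@1) gives peak 17: d1:17  d2:12  d3:7  d4:0  d5:0  d6:0.
Shift PKG12→4, PKG13→4, PKG14→6.
Schedule PKG10@1, PKG11@1, PKG12@4, PKG13@4, PKG14@6: d1:7  d2:7  d3:7  d4:5  d5:5  d6:5 — peak 7.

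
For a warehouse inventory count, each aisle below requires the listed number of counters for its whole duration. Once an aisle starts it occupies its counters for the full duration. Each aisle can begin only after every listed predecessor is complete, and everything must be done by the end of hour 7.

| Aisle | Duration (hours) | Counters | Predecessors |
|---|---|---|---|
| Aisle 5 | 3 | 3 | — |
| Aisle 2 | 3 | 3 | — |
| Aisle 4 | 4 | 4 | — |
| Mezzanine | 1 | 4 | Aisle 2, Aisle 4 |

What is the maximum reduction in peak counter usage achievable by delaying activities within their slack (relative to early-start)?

Early-start peak: h1:10  h2:10  h3:10  h4:4  h5:4  h6:0  h7:0 ⇒ 10.
Leveled (Aisle 5@1, Aisle 2@4, Aisle 4@1, Mezzanine@7): h1:7  h2:7  h3:7  h4:7  h5:3  h6:3  h7:4 ⇒ 7.
Reduction 10 − 7 = 3.

3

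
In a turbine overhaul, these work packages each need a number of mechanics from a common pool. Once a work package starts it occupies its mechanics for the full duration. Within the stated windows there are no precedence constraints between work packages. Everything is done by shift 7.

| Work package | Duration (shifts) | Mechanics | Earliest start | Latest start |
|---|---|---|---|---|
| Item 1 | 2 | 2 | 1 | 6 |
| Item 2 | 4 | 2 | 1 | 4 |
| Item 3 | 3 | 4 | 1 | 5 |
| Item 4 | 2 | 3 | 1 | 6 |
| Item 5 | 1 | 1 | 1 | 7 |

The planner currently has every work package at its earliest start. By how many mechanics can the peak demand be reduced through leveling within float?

Early-start peak: s1:12  s2:11  s3:6  s4:2  s5:0  s6:0  s7:0 ⇒ 12.
Leveled (Item 1@1, Item 2@1, Item 3@5, Item 4@3, Item 5@1): s1:5  s2:4  s3:5  s4:5  s5:4  s6:4  s7:4 ⇒ 5.
Reduction 12 − 5 = 7.

7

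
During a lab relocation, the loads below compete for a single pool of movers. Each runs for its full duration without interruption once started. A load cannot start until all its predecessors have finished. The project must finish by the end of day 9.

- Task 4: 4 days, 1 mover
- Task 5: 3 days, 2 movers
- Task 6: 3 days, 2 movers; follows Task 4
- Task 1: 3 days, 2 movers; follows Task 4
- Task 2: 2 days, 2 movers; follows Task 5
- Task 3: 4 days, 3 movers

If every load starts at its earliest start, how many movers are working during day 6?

At early start, day 6 has: Task 6, Task 1.
Demand: 2 + 2 = 4.

4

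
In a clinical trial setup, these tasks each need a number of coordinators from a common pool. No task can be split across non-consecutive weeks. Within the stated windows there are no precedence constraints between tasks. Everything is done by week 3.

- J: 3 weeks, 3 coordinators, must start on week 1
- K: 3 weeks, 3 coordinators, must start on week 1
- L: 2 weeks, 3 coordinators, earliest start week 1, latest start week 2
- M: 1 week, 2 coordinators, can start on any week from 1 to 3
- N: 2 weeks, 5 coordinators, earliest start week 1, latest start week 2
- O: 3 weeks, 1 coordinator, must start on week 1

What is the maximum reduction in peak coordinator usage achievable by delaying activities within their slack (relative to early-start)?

2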